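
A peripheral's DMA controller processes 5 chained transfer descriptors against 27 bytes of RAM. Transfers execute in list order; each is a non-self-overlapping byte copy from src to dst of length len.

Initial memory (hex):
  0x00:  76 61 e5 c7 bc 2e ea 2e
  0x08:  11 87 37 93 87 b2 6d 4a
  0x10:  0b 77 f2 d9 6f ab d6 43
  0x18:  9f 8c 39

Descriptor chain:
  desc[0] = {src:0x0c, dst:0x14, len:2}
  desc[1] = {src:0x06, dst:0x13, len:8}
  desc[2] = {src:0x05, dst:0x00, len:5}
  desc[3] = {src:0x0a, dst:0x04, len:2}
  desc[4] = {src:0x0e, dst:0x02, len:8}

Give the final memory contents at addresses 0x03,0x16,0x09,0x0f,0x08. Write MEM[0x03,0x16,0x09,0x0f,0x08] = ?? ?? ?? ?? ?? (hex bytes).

[0] 0x0c->0x14 len=2 : 87 b2
[1] 0x06->0x13 len=8 : ea 2e 11 87 37 93 87 b2
[2] 0x05->0x00 len=5 : 2e ea 2e 11 87
[3] 0x0a->0x04 len=2 : 37 93
[4] 0x0e->0x02 len=8 : 6d 4a 0b 77 f2 ea 2e 11
query mem[0x03]=0x4a, mem[0x16]=0x87, mem[0x09]=0x11, mem[0x0f]=0x4a, mem[0x08]=0x2e

MEM[0x03,0x16,0x09,0x0f,0x08] = 4a 87 11 4a 2e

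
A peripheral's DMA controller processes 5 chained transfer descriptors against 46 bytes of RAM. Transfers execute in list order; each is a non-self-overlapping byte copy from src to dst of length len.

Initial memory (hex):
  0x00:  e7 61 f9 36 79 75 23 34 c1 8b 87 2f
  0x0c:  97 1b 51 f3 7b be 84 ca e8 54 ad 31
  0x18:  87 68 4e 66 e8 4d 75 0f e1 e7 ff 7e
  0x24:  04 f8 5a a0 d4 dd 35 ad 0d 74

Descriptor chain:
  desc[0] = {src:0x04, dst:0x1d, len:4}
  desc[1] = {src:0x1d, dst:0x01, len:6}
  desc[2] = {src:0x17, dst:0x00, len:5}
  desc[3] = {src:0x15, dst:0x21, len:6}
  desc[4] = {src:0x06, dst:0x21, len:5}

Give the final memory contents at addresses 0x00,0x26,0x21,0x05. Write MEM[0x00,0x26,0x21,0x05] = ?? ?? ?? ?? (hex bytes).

MEM[0x00,0x26,0x21,0x05] = 31 4e ff e7

  after D0: wrote 4B at 0x1d = 79752334
  after D1: wrote 6B at 0x01 = 79752334e7ff
  after D2: wrote 5B at 0x00 = 3187684e66
  after D3: wrote 6B at 0x21 = 54ad3187684e
  after D4: wrote 5B at 0x21 = ff34c18b87
query mem[0x00]=0x31, mem[0x26]=0x4e, mem[0x21]=0xff, mem[0x05]=0xe7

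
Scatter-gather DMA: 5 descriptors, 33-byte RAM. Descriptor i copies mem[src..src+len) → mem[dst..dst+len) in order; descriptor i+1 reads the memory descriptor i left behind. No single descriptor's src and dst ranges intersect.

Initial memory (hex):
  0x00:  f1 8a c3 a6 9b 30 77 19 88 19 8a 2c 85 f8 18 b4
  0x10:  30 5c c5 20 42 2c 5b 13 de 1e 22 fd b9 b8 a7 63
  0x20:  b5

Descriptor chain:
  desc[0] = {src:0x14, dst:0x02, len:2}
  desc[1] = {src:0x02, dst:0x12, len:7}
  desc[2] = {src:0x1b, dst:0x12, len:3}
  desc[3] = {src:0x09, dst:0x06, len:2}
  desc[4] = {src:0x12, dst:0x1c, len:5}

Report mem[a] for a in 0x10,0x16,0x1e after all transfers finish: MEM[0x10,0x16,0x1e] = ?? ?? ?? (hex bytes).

[0] 0x14->0x02 len=2 : 42 2c
[1] 0x02->0x12 len=7 : 42 2c 9b 30 77 19 88
[2] 0x1b->0x12 len=3 : fd b9 b8
[3] 0x09->0x06 len=2 : 19 8a
[4] 0x12->0x1c len=5 : fd b9 b8 30 77
query mem[0x10]=0x30, mem[0x16]=0x77, mem[0x1e]=0xb8

MEM[0x10,0x16,0x1e] = 30 77 b8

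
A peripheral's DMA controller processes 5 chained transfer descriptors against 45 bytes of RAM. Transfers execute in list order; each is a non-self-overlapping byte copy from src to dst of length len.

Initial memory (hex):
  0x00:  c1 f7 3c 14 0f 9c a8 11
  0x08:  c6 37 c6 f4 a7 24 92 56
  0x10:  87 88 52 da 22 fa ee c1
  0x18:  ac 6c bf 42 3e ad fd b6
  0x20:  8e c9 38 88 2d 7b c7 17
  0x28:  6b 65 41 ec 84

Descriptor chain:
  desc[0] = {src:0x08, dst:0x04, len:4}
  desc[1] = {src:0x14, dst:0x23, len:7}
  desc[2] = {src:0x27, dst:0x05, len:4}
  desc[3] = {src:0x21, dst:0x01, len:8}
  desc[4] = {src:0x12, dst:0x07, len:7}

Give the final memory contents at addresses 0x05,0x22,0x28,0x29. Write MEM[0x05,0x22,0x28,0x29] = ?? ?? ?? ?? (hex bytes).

  after D0: wrote 4B at 0x04 = c637c6f4
  after D1: wrote 7B at 0x23 = 22faeec1ac6cbf
  after D2: wrote 4B at 0x05 = ac6cbf41
  after D3: wrote 8B at 0x01 = c93822faeec1ac6c
  after D4: wrote 7B at 0x07 = 52da22faeec1ac
query mem[0x05]=0xee, mem[0x22]=0x38, mem[0x28]=0x6c, mem[0x29]=0xbf

MEM[0x05,0x22,0x28,0x29] = ee 38 6c bf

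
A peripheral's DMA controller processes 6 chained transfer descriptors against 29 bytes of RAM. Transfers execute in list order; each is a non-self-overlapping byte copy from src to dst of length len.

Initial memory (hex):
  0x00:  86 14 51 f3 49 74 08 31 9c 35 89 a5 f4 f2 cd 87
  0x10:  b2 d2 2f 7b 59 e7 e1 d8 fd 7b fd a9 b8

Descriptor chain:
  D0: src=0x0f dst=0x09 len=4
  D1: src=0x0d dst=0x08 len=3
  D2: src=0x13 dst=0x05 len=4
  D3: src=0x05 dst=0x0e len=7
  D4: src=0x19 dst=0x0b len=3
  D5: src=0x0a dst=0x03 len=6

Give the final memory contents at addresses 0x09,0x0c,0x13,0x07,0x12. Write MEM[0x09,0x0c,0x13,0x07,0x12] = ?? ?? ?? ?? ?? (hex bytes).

#0 dst[0x09+4] := {0x87,0xb2,0xd2,0x2f}
#1 dst[0x08+3] := {0xf2,0xcd,0x87}
#2 dst[0x05+4] := {0x7b,0x59,0xe7,0xe1}
#3 dst[0x0e+7] := {0x7b,0x59,0xe7,0xe1,0xcd,0x87,0xd2}
#4 dst[0x0b+3] := {0x7b,0xfd,0xa9}
#5 dst[0x03+6] := {0x87,0x7b,0xfd,0xa9,0x7b,0x59}
query mem[0x09]=0xcd, mem[0x0c]=0xfd, mem[0x13]=0x87, mem[0x07]=0x7b, mem[0x12]=0xcd

MEM[0x09,0x0c,0x13,0x07,0x12] = cd fd 87 7b cd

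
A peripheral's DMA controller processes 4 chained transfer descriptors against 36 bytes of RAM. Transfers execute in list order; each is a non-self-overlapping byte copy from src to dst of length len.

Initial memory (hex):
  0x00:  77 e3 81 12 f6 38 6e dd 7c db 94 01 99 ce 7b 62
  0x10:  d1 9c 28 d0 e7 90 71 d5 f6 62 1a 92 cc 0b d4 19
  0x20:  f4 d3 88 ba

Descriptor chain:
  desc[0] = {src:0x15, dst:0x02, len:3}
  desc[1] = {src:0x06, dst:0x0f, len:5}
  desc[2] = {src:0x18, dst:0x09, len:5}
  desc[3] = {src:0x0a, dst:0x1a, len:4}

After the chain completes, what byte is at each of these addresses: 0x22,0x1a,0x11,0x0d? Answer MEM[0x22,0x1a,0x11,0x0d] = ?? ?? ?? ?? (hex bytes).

  after D0: wrote 3B at 0x02 = 9071d5
  after D1: wrote 5B at 0x0f = 6edd7cdb94
  after D2: wrote 5B at 0x09 = f6621a92cc
  after D3: wrote 4B at 0x1a = 621a92cc
query mem[0x22]=0x88, mem[0x1a]=0x62, mem[0x11]=0x7c, mem[0x0d]=0xcc

MEM[0x22,0x1a,0x11,0x0d] = 88 62 7c cc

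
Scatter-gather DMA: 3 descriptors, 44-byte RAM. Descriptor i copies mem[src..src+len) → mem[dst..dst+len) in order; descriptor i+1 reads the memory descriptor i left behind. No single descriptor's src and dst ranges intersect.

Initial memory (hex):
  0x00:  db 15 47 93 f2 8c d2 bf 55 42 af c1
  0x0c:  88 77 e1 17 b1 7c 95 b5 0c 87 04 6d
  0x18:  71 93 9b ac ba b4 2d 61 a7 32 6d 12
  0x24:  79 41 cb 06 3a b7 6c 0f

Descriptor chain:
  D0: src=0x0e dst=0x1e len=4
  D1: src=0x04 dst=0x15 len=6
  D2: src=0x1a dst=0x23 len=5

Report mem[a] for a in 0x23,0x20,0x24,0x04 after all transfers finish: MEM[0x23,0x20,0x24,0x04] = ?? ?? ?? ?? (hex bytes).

MEM[0x23,0x20,0x24,0x04] = 42 b1 ac f2

D0: mem[0x1e..0x21] <- [e1 17 b1 7c]
D1: mem[0x15..0x1a] <- [f2 8c d2 bf 55 42]
D2: mem[0x23..0x27] <- [42 ac ba b4 e1]
query mem[0x23]=0x42, mem[0x20]=0xb1, mem[0x24]=0xac, mem[0x04]=0xf2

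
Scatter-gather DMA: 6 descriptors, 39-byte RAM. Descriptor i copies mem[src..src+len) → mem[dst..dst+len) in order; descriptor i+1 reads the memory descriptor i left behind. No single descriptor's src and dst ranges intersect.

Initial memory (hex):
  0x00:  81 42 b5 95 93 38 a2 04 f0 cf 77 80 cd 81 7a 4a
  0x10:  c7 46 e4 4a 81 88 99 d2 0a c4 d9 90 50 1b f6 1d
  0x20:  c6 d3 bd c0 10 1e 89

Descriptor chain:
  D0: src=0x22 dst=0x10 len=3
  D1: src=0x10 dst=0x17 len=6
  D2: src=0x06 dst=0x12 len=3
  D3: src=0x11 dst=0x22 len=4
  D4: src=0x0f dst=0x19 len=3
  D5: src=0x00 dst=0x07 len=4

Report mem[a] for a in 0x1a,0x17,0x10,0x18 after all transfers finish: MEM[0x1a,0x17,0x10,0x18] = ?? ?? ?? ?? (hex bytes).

D0: mem[0x10..0x12] <- [bd c0 10]
D1: mem[0x17..0x1c] <- [bd c0 10 4a 81 88]
D2: mem[0x12..0x14] <- [a2 04 f0]
D3: mem[0x22..0x25] <- [c0 a2 04 f0]
D4: mem[0x19..0x1b] <- [4a bd c0]
D5: mem[0x07..0x0a] <- [81 42 b5 95]
query mem[0x1a]=0xbd, mem[0x17]=0xbd, mem[0x10]=0xbd, mem[0x18]=0xc0

MEM[0x1a,0x17,0x10,0x18] = bd bd bd c0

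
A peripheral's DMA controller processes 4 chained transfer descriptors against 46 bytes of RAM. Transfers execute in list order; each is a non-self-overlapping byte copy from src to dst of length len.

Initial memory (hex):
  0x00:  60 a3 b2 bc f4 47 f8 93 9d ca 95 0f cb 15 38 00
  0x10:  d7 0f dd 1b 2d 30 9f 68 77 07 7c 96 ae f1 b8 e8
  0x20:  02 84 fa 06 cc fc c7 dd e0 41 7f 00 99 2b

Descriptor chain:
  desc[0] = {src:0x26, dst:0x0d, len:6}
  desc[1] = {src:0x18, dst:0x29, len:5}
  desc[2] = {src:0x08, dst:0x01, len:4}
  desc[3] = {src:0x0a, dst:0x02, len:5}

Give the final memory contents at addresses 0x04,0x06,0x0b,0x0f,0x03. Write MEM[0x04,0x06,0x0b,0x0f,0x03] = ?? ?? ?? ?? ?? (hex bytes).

MEM[0x04,0x06,0x0b,0x0f,0x03] = cb dd 0f e0 0f

[0] 0x26->0x0d len=6 : c7 dd e0 41 7f 00
[1] 0x18->0x29 len=5 : 77 07 7c 96 ae
[2] 0x08->0x01 len=4 : 9d ca 95 0f
[3] 0x0a->0x02 len=5 : 95 0f cb c7 dd
query mem[0x04]=0xcb, mem[0x06]=0xdd, mem[0x0b]=0x0f, mem[0x0f]=0xe0, mem[0x03]=0x0f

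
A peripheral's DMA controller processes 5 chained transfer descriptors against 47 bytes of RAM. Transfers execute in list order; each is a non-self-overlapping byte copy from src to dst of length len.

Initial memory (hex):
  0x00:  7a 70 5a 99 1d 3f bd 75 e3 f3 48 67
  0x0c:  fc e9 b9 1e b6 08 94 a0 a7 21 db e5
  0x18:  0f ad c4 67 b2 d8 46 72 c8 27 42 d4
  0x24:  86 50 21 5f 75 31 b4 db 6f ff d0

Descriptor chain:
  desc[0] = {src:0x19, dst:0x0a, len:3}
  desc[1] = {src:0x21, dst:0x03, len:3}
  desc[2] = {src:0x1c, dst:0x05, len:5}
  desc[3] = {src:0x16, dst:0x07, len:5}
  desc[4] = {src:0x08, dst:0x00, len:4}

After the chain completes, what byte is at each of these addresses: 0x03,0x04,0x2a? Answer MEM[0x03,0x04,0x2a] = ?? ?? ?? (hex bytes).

#0 dst[0x0a+3] := {0xad,0xc4,0x67}
#1 dst[0x03+3] := {0x27,0x42,0xd4}
#2 dst[0x05+5] := {0xb2,0xd8,0x46,0x72,0xc8}
#3 dst[0x07+5] := {0xdb,0xe5,0x0f,0xad,0xc4}
#4 dst[0x00+4] := {0xe5,0x0f,0xad,0xc4}
query mem[0x03]=0xc4, mem[0x04]=0x42, mem[0x2a]=0xb4

MEM[0x03,0x04,0x2a] = c4 42 b4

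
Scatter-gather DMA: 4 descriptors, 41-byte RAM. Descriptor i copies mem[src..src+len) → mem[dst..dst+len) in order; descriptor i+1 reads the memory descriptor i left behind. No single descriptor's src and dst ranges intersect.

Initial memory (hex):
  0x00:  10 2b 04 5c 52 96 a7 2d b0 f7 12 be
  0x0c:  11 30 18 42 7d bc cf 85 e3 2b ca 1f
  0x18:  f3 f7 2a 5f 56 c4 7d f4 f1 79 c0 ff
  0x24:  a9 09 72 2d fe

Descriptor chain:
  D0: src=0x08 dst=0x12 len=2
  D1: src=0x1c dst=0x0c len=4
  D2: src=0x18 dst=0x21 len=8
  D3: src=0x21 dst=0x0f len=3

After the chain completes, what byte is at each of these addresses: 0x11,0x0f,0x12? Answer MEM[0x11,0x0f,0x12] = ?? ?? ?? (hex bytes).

  after D0: wrote 2B at 0x12 = b0f7
  after D1: wrote 4B at 0x0c = 56c47df4
  after D2: wrote 8B at 0x21 = f3f72a5f56c47df4
  after D3: wrote 3B at 0x0f = f3f72a
query mem[0x11]=0x2a, mem[0x0f]=0xf3, mem[0x12]=0xb0

MEM[0x11,0x0f,0x12] = 2a f3 b0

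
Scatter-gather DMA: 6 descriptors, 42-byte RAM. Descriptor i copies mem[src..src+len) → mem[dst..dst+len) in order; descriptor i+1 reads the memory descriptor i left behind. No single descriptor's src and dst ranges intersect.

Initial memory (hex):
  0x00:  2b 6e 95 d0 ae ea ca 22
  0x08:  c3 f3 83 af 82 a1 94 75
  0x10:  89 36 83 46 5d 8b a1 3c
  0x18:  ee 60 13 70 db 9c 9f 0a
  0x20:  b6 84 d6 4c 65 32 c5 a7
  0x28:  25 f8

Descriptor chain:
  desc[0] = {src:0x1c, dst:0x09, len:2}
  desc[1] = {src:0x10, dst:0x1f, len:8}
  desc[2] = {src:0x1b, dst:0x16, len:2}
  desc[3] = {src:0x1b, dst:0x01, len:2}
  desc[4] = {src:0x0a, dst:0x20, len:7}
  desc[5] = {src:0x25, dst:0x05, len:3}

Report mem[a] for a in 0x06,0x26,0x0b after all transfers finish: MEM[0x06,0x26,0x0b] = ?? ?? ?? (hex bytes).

  after D0: wrote 2B at 0x09 = db9c
  after D1: wrote 8B at 0x1f = 893683465d8ba13c
  after D2: wrote 2B at 0x16 = 70db
  after D3: wrote 2B at 0x01 = 70db
  after D4: wrote 7B at 0x20 = 9caf82a1947589
  after D5: wrote 3B at 0x05 = 7589a7
query mem[0x06]=0x89, mem[0x26]=0x89, mem[0x0b]=0xaf

MEM[0x06,0x26,0x0b] = 89 89 af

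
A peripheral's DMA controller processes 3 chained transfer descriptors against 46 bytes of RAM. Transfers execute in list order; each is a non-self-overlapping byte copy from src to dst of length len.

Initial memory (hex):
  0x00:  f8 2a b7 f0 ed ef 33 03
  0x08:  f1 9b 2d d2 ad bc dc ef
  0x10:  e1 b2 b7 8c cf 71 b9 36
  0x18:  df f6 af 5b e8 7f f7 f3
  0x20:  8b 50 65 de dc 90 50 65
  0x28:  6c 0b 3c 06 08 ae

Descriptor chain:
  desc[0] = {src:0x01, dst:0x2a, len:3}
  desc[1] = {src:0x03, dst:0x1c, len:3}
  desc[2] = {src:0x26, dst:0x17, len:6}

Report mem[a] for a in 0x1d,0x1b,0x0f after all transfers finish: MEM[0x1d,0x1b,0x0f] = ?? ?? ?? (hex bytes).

D0: mem[0x2a..0x2c] <- [2a b7 f0]
D1: mem[0x1c..0x1e] <- [f0 ed ef]
D2: mem[0x17..0x1c] <- [50 65 6c 0b 2a b7]
query mem[0x1d]=0xed, mem[0x1b]=0x2a, mem[0x0f]=0xef

MEM[0x1d,0x1b,0x0f] = ed 2a ef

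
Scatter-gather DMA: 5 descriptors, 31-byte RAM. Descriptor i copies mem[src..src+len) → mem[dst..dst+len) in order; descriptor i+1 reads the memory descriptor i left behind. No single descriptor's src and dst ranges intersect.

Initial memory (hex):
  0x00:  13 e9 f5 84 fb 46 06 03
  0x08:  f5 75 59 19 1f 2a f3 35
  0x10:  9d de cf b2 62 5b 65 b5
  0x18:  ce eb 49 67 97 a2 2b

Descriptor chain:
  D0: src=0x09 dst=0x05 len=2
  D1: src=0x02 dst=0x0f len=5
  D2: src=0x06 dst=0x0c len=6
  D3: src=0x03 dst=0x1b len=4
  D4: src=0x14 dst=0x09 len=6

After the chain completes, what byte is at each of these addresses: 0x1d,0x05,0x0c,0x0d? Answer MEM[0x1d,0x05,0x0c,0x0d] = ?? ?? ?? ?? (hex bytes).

  after D0: wrote 2B at 0x05 = 7559
  after D1: wrote 5B at 0x0f = f584fb7559
  after D2: wrote 6B at 0x0c = 5903f5755919
  after D3: wrote 4B at 0x1b = 84fb7559
  after D4: wrote 6B at 0x09 = 625b65b5ceeb
query mem[0x1d]=0x75, mem[0x05]=0x75, mem[0x0c]=0xb5, mem[0x0d]=0xce

MEM[0x1d,0x05,0x0c,0x0d] = 75 75 b5 ce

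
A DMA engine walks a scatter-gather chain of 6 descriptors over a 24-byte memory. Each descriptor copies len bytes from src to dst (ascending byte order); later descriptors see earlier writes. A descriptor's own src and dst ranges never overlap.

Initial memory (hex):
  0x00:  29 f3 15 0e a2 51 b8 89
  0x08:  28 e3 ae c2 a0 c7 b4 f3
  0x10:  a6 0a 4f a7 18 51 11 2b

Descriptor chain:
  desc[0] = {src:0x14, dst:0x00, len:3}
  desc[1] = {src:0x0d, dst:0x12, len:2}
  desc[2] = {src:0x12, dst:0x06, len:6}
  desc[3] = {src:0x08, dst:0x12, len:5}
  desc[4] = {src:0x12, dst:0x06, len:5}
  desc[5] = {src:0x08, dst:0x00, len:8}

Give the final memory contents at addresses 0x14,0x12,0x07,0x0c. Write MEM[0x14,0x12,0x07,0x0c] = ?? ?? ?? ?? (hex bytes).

MEM[0x14,0x12,0x07,0x0c] = 11 18 f3 a0

  after D0: wrote 3B at 0x00 = 185111
  after D1: wrote 2B at 0x12 = c7b4
  after D2: wrote 6B at 0x06 = c7b41851112b
  after D3: wrote 5B at 0x12 = 1851112ba0
  after D4: wrote 5B at 0x06 = 1851112ba0
  after D5: wrote 8B at 0x00 = 112ba02ba0c7b4f3
query mem[0x14]=0x11, mem[0x12]=0x18, mem[0x07]=0xf3, mem[0x0c]=0xa0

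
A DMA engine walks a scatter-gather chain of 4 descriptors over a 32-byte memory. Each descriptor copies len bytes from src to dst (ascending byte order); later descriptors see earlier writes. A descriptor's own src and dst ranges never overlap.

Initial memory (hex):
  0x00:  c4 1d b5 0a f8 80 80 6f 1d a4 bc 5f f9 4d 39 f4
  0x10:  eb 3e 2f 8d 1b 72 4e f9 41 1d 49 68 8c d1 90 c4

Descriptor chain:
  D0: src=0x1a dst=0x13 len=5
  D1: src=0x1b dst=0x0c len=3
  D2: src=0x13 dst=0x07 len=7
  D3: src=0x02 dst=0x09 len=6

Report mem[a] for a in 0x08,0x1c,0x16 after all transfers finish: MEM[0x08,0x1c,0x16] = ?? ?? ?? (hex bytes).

  after D0: wrote 5B at 0x13 = 49688cd190
  after D1: wrote 3B at 0x0c = 688cd1
  after D2: wrote 7B at 0x07 = 49688cd190411d
  after D3: wrote 6B at 0x09 = b50af8808049
query mem[0x08]=0x68, mem[0x1c]=0x8c, mem[0x16]=0xd1

MEM[0x08,0x1c,0x16] = 68 8c d1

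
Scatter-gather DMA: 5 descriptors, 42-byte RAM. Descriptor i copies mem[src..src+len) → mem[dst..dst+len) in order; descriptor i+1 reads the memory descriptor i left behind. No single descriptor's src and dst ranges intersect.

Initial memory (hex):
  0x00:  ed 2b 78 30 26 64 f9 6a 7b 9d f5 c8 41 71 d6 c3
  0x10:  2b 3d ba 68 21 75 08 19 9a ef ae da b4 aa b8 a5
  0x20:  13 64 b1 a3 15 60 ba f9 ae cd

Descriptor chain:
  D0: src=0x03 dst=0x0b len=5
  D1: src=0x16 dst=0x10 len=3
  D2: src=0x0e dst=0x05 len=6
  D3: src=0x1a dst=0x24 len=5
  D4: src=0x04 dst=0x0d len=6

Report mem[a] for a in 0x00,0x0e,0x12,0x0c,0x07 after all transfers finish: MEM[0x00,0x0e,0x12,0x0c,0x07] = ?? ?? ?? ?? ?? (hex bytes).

  after D0: wrote 5B at 0x0b = 302664f96a
  after D1: wrote 3B at 0x10 = 08199a
  after D2: wrote 6B at 0x05 = f96a08199a68
  after D3: wrote 5B at 0x24 = aedab4aab8
  after D4: wrote 6B at 0x0d = 26f96a08199a
query mem[0x00]=0xed, mem[0x0e]=0xf9, mem[0x12]=0x9a, mem[0x0c]=0x26, mem[0x07]=0x08

MEM[0x00,0x0e,0x12,0x0c,0x07] = ed f9 9a 26 08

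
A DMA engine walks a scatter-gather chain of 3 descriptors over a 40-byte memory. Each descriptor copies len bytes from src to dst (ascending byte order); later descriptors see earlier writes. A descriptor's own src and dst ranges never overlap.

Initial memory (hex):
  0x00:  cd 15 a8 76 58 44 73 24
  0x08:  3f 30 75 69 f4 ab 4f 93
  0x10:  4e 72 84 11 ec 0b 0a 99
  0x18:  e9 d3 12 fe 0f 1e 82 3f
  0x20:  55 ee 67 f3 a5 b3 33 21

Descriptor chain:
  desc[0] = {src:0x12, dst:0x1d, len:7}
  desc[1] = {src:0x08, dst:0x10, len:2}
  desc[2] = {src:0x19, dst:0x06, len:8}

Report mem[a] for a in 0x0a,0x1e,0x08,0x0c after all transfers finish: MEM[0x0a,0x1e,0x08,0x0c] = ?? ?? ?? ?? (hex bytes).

MEM[0x0a,0x1e,0x08,0x0c] = 84 11 fe ec

[0] 0x12->0x1d len=7 : 84 11 ec 0b 0a 99 e9
[1] 0x08->0x10 len=2 : 3f 30
[2] 0x19->0x06 len=8 : d3 12 fe 0f 84 11 ec 0b
query mem[0x0a]=0x84, mem[0x1e]=0x11, mem[0x08]=0xfe, mem[0x0c]=0xec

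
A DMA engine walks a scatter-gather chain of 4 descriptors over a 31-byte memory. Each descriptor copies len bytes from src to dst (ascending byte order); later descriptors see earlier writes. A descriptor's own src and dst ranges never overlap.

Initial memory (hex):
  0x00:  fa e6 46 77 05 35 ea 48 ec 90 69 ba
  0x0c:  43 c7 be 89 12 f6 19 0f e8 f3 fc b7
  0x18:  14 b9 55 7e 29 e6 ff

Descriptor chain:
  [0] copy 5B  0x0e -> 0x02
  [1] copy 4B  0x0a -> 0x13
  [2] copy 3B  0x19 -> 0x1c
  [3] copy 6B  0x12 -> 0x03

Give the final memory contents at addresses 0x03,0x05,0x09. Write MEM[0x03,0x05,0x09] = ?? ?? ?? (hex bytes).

[0] 0x0e->0x02 len=5 : be 89 12 f6 19
[1] 0x0a->0x13 len=4 : 69 ba 43 c7
[2] 0x19->0x1c len=3 : b9 55 7e
[3] 0x12->0x03 len=6 : 19 69 ba 43 c7 b7
query mem[0x03]=0x19, mem[0x05]=0xba, mem[0x09]=0x90

MEM[0x03,0x05,0x09] = 19 ba 90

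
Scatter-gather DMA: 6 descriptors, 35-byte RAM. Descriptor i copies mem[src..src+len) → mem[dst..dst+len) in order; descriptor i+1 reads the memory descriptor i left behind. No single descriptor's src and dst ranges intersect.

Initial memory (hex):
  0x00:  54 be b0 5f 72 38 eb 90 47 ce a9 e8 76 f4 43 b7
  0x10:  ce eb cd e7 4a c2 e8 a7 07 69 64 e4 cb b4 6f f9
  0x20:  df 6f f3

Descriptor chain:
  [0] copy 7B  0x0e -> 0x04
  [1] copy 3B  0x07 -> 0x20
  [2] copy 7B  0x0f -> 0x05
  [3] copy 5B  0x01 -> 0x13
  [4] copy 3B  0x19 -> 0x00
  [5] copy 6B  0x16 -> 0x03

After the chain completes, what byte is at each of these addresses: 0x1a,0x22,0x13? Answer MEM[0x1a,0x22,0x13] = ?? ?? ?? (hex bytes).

  after D0: wrote 7B at 0x04 = 43b7ceebcde74a
  after D1: wrote 3B at 0x20 = ebcde7
  after D2: wrote 7B at 0x05 = b7ceebcde74ac2
  after D3: wrote 5B at 0x13 = beb05f43b7
  after D4: wrote 3B at 0x00 = 6964e4
  after D5: wrote 6B at 0x03 = 43b7076964e4
query mem[0x1a]=0x64, mem[0x22]=0xe7, mem[0x13]=0xbe

MEM[0x1a,0x22,0x13] = 64 e7 be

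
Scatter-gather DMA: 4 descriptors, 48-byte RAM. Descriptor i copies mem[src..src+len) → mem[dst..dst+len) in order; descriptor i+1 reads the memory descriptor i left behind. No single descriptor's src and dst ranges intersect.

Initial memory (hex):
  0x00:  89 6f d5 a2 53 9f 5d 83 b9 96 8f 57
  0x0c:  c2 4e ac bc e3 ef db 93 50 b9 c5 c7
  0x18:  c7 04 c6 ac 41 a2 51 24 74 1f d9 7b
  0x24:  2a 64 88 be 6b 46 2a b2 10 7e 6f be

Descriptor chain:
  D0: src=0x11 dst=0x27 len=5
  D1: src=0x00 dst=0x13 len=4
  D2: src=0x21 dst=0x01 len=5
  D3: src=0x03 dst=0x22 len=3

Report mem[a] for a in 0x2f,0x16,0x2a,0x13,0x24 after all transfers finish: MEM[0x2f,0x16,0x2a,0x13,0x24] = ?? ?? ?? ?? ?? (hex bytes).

MEM[0x2f,0x16,0x2a,0x13,0x24] = be a2 50 89 64

#0 dst[0x27+5] := {0xef,0xdb,0x93,0x50,0xb9}
#1 dst[0x13+4] := {0x89,0x6f,0xd5,0xa2}
#2 dst[0x01+5] := {0x1f,0xd9,0x7b,0x2a,0x64}
#3 dst[0x22+3] := {0x7b,0x2a,0x64}
query mem[0x2f]=0xbe, mem[0x16]=0xa2, mem[0x2a]=0x50, mem[0x13]=0x89, mem[0x24]=0x64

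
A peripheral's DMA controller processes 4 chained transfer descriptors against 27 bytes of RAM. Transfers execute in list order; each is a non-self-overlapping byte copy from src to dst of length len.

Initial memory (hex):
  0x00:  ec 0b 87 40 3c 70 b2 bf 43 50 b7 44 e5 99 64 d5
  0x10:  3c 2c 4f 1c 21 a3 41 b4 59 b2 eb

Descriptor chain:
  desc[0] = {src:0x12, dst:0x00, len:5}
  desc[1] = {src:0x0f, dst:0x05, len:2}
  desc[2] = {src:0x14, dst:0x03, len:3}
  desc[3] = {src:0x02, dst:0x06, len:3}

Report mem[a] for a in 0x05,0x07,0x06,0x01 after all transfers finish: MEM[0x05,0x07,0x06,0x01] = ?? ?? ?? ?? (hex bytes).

#0 dst[0x00+5] := {0x4f,0x1c,0x21,0xa3,0x41}
#1 dst[0x05+2] := {0xd5,0x3c}
#2 dst[0x03+3] := {0x21,0xa3,0x41}
#3 dst[0x06+3] := {0x21,0x21,0xa3}
query mem[0x05]=0x41, mem[0x07]=0x21, mem[0x06]=0x21, mem[0x01]=0x1c

MEM[0x05,0x07,0x06,0x01] = 41 21 21 1c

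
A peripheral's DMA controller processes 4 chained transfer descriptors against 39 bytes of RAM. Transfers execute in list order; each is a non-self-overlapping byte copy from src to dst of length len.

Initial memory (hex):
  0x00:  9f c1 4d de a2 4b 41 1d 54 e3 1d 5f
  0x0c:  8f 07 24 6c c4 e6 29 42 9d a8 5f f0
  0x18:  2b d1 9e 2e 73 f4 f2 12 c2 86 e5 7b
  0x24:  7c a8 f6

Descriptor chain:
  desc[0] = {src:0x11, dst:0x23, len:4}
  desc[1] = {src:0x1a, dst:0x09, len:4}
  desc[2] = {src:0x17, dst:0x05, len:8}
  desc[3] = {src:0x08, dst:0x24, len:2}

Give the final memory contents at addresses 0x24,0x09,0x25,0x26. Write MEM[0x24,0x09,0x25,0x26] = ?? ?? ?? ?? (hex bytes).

#0 dst[0x23+4] := {0xe6,0x29,0x42,0x9d}
#1 dst[0x09+4] := {0x9e,0x2e,0x73,0xf4}
#2 dst[0x05+8] := {0xf0,0x2b,0xd1,0x9e,0x2e,0x73,0xf4,0xf2}
#3 dst[0x24+2] := {0x9e,0x2e}
query mem[0x24]=0x9e, mem[0x09]=0x2e, mem[0x25]=0x2e, mem[0x26]=0x9d

MEM[0x24,0x09,0x25,0x26] = 9e 2e 2e 9d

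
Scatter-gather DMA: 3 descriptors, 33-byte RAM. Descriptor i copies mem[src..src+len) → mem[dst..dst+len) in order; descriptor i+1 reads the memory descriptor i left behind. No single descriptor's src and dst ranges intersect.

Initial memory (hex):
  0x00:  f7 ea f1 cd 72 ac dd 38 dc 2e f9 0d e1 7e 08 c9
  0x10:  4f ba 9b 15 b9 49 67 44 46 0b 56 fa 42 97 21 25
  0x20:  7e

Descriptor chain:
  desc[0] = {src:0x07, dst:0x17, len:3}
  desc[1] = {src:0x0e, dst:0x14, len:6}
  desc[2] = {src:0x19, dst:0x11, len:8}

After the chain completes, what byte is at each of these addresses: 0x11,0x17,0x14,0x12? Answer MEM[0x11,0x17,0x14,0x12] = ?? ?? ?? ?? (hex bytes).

MEM[0x11,0x17,0x14,0x12] = 15 25 42 56

  after D0: wrote 3B at 0x17 = 38dc2e
  after D1: wrote 6B at 0x14 = 08c94fba9b15
  after D2: wrote 8B at 0x11 = 1556fa429721257e
query mem[0x11]=0x15, mem[0x17]=0x25, mem[0x14]=0x42, mem[0x12]=0x56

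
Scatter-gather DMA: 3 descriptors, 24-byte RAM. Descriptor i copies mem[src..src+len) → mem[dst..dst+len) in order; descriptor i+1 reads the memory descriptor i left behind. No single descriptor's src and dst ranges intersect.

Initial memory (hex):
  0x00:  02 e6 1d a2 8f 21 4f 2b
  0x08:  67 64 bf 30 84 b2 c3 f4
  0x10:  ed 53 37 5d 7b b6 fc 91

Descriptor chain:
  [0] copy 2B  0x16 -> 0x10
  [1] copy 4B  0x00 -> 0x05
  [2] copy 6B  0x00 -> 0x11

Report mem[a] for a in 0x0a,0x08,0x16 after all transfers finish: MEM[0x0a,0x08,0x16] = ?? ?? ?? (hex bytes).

MEM[0x0a,0x08,0x16] = bf a2 02

  after D0: wrote 2B at 0x10 = fc91
  after D1: wrote 4B at 0x05 = 02e61da2
  after D2: wrote 6B at 0x11 = 02e61da28f02
query mem[0x0a]=0xbf, mem[0x08]=0xa2, mem[0x16]=0x02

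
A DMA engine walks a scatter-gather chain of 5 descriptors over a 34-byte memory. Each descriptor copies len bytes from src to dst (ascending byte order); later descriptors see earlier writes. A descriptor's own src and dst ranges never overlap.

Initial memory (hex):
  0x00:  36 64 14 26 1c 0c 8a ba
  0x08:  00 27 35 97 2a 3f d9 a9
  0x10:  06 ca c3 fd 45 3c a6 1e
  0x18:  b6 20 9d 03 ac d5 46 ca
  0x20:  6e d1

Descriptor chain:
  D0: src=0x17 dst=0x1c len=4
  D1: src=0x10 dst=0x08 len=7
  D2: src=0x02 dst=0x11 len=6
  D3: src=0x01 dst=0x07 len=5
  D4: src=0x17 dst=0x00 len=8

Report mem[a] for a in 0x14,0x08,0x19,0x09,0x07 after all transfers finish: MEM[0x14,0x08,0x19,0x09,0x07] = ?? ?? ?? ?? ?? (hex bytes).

  after D0: wrote 4B at 0x1c = 1eb6209d
  after D1: wrote 7B at 0x08 = 06cac3fd453ca6
  after D2: wrote 6B at 0x11 = 14261c0c8aba
  after D3: wrote 5B at 0x07 = 6414261c0c
  after D4: wrote 8B at 0x00 = 1eb6209d031eb620
query mem[0x14]=0x0c, mem[0x08]=0x14, mem[0x19]=0x20, mem[0x09]=0x26, mem[0x07]=0x20

MEM[0x14,0x08,0x19,0x09,0x07] = 0c 14 20 26 20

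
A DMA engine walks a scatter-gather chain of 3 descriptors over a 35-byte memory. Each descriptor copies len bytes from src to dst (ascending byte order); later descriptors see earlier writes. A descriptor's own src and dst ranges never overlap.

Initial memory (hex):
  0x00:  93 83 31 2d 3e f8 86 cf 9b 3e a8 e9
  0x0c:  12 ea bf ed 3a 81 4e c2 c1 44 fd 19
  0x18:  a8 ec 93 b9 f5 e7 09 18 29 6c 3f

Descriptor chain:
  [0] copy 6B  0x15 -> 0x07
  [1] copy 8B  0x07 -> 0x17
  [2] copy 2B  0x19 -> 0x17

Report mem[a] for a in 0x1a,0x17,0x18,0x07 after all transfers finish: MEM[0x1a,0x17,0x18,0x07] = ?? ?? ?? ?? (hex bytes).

MEM[0x1a,0x17,0x18,0x07] = a8 19 a8 44

  after D0: wrote 6B at 0x07 = 44fd19a8ec93
  after D1: wrote 8B at 0x17 = 44fd19a8ec93eabf
  after D2: wrote 2B at 0x17 = 19a8
query mem[0x1a]=0xa8, mem[0x17]=0x19, mem[0x18]=0xa8, mem[0x07]=0x44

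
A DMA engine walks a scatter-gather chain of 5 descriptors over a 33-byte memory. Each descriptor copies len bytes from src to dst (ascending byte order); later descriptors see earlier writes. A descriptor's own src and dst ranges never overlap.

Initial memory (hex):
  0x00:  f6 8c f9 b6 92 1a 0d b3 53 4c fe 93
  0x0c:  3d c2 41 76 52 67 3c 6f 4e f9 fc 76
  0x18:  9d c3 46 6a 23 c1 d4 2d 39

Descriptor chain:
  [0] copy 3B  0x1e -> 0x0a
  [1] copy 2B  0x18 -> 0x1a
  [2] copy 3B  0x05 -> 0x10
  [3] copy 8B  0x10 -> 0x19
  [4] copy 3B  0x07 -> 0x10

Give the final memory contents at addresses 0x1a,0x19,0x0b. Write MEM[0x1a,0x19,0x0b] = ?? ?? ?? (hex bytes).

MEM[0x1a,0x19,0x0b] = 0d 1a 2d

[0] 0x1e->0x0a len=3 : d4 2d 39
[1] 0x18->0x1a len=2 : 9d c3
[2] 0x05->0x10 len=3 : 1a 0d b3
[3] 0x10->0x19 len=8 : 1a 0d b3 6f 4e f9 fc 76
[4] 0x07->0x10 len=3 : b3 53 4c
query mem[0x1a]=0x0d, mem[0x19]=0x1a, mem[0x0b]=0x2d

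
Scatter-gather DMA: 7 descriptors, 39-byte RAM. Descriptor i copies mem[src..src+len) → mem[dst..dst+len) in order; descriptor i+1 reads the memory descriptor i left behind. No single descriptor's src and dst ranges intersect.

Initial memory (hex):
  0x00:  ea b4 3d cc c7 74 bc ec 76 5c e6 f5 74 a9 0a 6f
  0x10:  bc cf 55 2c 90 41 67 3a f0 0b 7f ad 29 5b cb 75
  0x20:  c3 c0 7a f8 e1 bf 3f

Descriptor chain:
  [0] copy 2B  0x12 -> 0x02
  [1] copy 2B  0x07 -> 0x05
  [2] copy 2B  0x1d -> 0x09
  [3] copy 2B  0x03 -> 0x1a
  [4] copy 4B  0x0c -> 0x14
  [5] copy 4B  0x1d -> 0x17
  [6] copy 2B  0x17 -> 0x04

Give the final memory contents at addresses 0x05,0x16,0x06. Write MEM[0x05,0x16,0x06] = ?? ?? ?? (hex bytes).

[0] 0x12->0x02 len=2 : 55 2c
[1] 0x07->0x05 len=2 : ec 76
[2] 0x1d->0x09 len=2 : 5b cb
[3] 0x03->0x1a len=2 : 2c c7
[4] 0x0c->0x14 len=4 : 74 a9 0a 6f
[5] 0x1d->0x17 len=4 : 5b cb 75 c3
[6] 0x17->0x04 len=2 : 5b cb
query mem[0x05]=0xcb, mem[0x16]=0x0a, mem[0x06]=0x76

MEM[0x05,0x16,0x06] = cb 0a 76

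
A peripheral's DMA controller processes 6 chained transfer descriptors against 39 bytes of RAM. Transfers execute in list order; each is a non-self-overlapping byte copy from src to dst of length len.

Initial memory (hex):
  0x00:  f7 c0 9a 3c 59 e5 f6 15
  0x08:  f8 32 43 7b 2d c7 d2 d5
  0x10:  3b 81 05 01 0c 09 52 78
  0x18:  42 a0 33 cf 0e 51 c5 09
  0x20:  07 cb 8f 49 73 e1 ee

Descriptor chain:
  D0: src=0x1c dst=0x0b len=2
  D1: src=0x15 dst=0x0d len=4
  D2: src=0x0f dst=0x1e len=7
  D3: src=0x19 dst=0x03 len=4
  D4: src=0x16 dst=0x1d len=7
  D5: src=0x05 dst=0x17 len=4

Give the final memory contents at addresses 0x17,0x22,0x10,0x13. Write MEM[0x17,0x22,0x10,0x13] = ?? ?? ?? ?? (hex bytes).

MEM[0x17,0x22,0x10,0x13] = cf cf 42 01

#0 dst[0x0b+2] := {0x0e,0x51}
#1 dst[0x0d+4] := {0x09,0x52,0x78,0x42}
#2 dst[0x1e+7] := {0x78,0x42,0x81,0x05,0x01,0x0c,0x09}
#3 dst[0x03+4] := {0xa0,0x33,0xcf,0x0e}
#4 dst[0x1d+7] := {0x52,0x78,0x42,0xa0,0x33,0xcf,0x0e}
#5 dst[0x17+4] := {0xcf,0x0e,0x15,0xf8}
query mem[0x17]=0xcf, mem[0x22]=0xcf, mem[0x10]=0x42, mem[0x13]=0x01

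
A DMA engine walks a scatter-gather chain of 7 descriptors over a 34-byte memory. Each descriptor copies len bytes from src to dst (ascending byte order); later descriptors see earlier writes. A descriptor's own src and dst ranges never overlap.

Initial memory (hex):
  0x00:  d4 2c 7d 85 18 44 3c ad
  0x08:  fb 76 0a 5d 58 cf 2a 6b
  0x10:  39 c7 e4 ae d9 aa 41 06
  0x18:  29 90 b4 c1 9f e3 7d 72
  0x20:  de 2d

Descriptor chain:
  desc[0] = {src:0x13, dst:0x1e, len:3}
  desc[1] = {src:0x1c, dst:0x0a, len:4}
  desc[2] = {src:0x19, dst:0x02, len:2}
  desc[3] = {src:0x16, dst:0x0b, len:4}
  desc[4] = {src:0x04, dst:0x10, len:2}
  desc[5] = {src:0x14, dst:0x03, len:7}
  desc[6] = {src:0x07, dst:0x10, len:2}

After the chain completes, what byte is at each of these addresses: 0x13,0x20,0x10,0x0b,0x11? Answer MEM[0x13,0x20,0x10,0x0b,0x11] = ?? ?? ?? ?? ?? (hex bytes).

MEM[0x13,0x20,0x10,0x0b,0x11] = ae aa 29 41 90

#0 dst[0x1e+3] := {0xae,0xd9,0xaa}
#1 dst[0x0a+4] := {0x9f,0xe3,0xae,0xd9}
#2 dst[0x02+2] := {0x90,0xb4}
#3 dst[0x0b+4] := {0x41,0x06,0x29,0x90}
#4 dst[0x10+2] := {0x18,0x44}
#5 dst[0x03+7] := {0xd9,0xaa,0x41,0x06,0x29,0x90,0xb4}
#6 dst[0x10+2] := {0x29,0x90}
query mem[0x13]=0xae, mem[0x20]=0xaa, mem[0x10]=0x29, mem[0x0b]=0x41, mem[0x11]=0x90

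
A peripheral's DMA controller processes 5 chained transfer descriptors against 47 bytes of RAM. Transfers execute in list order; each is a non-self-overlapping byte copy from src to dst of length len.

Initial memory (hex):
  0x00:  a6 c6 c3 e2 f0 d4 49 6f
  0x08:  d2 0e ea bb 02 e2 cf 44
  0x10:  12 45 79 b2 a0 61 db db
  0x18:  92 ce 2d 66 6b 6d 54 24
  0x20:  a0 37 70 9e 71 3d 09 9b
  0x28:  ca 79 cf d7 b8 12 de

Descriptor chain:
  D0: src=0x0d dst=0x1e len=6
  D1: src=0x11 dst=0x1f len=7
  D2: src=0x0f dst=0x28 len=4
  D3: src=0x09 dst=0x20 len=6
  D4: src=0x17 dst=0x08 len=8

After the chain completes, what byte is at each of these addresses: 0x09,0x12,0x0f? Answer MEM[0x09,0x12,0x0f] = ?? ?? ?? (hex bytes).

MEM[0x09,0x12,0x0f] = 92 79 e2

D0: mem[0x1e..0x23] <- [e2 cf 44 12 45 79]
D1: mem[0x1f..0x25] <- [45 79 b2 a0 61 db db]
D2: mem[0x28..0x2b] <- [44 12 45 79]
D3: mem[0x20..0x25] <- [0e ea bb 02 e2 cf]
D4: mem[0x08..0x0f] <- [db 92 ce 2d 66 6b 6d e2]
query mem[0x09]=0x92, mem[0x12]=0x79, mem[0x0f]=0xe2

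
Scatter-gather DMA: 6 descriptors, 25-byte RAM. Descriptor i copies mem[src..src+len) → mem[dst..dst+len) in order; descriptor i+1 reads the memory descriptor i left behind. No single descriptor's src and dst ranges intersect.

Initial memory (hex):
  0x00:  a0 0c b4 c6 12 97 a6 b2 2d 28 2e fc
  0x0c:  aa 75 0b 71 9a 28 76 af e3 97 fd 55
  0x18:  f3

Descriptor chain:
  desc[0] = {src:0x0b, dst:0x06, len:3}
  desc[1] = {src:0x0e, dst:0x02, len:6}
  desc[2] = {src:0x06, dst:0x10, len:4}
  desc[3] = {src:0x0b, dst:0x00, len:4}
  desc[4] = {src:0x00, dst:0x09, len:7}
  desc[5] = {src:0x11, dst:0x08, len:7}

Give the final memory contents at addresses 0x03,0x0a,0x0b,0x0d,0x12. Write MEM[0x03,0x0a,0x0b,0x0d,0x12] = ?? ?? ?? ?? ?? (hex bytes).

MEM[0x03,0x0a,0x0b,0x0d,0x12] = 0b 28 e3 fd 75

D0: mem[0x06..0x08] <- [fc aa 75]
D1: mem[0x02..0x07] <- [0b 71 9a 28 76 af]
D2: mem[0x10..0x13] <- [76 af 75 28]
D3: mem[0x00..0x03] <- [fc aa 75 0b]
D4: mem[0x09..0x0f] <- [fc aa 75 0b 9a 28 76]
D5: mem[0x08..0x0e] <- [af 75 28 e3 97 fd 55]
query mem[0x03]=0x0b, mem[0x0a]=0x28, mem[0x0b]=0xe3, mem[0x0d]=0xfd, mem[0x12]=0x75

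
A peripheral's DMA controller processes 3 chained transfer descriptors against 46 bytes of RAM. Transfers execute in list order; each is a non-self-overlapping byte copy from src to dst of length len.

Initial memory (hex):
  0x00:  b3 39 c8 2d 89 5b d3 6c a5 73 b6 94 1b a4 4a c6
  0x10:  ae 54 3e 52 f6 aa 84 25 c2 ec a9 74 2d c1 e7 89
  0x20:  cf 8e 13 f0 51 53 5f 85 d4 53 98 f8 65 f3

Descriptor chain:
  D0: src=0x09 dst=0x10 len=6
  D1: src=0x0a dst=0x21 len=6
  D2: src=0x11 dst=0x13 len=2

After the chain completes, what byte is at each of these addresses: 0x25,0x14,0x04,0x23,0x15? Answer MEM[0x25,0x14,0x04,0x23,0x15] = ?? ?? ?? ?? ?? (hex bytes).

MEM[0x25,0x14,0x04,0x23,0x15] = 4a 94 89 1b 4a

D0: mem[0x10..0x15] <- [73 b6 94 1b a4 4a]
D1: mem[0x21..0x26] <- [b6 94 1b a4 4a c6]
D2: mem[0x13..0x14] <- [b6 94]
query mem[0x25]=0x4a, mem[0x14]=0x94, mem[0x04]=0x89, mem[0x23]=0x1b, mem[0x15]=0x4a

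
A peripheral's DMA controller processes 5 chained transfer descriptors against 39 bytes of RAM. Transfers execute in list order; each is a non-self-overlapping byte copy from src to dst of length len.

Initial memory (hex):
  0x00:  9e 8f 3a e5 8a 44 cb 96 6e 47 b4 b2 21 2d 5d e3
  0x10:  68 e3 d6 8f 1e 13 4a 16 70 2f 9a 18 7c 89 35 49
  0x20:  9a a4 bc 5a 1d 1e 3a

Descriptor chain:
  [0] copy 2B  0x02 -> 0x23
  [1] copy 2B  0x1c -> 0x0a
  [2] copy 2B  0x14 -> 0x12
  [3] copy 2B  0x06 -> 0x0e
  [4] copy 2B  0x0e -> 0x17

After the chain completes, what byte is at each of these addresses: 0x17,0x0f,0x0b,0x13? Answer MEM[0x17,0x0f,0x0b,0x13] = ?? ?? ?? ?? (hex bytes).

  after D0: wrote 2B at 0x23 = 3ae5
  after D1: wrote 2B at 0x0a = 7c89
  after D2: wrote 2B at 0x12 = 1e13
  after D3: wrote 2B at 0x0e = cb96
  after D4: wrote 2B at 0x17 = cb96
query mem[0x17]=0xcb, mem[0x0f]=0x96, mem[0x0b]=0x89, mem[0x13]=0x13

MEM[0x17,0x0f,0x0b,0x13] = cb 96 89 13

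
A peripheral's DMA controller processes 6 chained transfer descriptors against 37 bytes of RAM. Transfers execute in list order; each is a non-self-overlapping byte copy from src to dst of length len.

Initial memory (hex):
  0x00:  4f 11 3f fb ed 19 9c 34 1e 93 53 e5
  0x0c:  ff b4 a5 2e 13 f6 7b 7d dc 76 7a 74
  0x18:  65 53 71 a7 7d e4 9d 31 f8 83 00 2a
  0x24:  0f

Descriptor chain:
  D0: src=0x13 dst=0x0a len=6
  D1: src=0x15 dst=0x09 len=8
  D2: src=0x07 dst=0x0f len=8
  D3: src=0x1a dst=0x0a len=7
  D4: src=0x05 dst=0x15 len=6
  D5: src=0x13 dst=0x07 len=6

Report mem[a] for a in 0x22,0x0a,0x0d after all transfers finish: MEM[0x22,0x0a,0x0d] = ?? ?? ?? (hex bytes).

MEM[0x22,0x0a,0x0d] = 00 9c e4

  after D0: wrote 6B at 0x0a = 7ddc767a7465
  after D1: wrote 8B at 0x09 = 767a74655371a77d
  after D2: wrote 8B at 0x0f = 341e767a74655371
  after D3: wrote 7B at 0x0a = 71a77de49d31f8
  after D4: wrote 6B at 0x15 = 199c341e7671
  after D5: wrote 6B at 0x07 = 7465199c341e
query mem[0x22]=0x00, mem[0x0a]=0x9c, mem[0x0d]=0xe4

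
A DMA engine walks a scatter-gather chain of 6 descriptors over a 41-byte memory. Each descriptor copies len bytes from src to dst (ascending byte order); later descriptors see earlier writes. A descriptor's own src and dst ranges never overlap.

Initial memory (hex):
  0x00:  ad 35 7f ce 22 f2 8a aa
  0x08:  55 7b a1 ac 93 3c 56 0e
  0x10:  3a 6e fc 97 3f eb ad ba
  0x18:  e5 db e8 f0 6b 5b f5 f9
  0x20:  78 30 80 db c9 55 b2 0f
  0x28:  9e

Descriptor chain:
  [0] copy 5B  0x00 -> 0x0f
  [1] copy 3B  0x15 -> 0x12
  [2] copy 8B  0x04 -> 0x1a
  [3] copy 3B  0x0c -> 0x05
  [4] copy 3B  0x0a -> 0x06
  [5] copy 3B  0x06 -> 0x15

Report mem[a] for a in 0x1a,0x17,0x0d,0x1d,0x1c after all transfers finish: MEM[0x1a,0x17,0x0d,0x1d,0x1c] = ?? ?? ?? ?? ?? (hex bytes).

  after D0: wrote 5B at 0x0f = ad357fce22
  after D1: wrote 3B at 0x12 = ebadba
  after D2: wrote 8B at 0x1a = 22f28aaa557ba1ac
  after D3: wrote 3B at 0x05 = 933c56
  after D4: wrote 3B at 0x06 = a1ac93
  after D5: wrote 3B at 0x15 = a1ac93
query mem[0x1a]=0x22, mem[0x17]=0x93, mem[0x0d]=0x3c, mem[0x1d]=0xaa, mem[0x1c]=0x8a

MEM[0x1a,0x17,0x0d,0x1d,0x1c] = 22 93 3c aa 8a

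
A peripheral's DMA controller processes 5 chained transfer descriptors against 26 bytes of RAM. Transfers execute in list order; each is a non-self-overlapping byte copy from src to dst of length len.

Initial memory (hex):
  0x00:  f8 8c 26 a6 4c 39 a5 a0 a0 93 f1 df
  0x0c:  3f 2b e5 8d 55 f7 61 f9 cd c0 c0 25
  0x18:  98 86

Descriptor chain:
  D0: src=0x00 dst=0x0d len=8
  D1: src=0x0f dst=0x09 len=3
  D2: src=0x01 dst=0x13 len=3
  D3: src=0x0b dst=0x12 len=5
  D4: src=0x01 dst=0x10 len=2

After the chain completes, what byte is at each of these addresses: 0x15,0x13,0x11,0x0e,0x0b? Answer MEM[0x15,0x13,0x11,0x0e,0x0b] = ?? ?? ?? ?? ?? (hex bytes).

D0: mem[0x0d..0x14] <- [f8 8c 26 a6 4c 39 a5 a0]
D1: mem[0x09..0x0b] <- [26 a6 4c]
D2: mem[0x13..0x15] <- [8c 26 a6]
D3: mem[0x12..0x16] <- [4c 3f f8 8c 26]
D4: mem[0x10..0x11] <- [8c 26]
query mem[0x15]=0x8c, mem[0x13]=0x3f, mem[0x11]=0x26, mem[0x0e]=0x8c, mem[0x0b]=0x4c

MEM[0x15,0x13,0x11,0x0e,0x0b] = 8c 3f 26 8c 4c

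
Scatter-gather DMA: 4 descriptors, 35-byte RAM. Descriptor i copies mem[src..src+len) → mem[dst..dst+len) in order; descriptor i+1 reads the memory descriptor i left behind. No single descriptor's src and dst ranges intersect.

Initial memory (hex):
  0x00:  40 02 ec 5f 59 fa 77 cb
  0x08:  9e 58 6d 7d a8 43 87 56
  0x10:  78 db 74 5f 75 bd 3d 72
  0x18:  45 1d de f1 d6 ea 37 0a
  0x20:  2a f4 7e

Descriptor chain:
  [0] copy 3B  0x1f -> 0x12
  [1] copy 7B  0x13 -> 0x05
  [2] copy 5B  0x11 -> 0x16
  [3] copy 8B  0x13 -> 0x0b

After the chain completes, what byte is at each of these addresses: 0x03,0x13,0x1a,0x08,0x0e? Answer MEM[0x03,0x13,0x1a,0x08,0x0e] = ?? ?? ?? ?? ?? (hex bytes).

  after D0: wrote 3B at 0x12 = 0a2af4
  after D1: wrote 7B at 0x05 = 2af4bd3d72451d
  after D2: wrote 5B at 0x16 = db0a2af4bd
  after D3: wrote 8B at 0x0b = 2af4bddb0a2af4bd
query mem[0x03]=0x5f, mem[0x13]=0x2a, mem[0x1a]=0xbd, mem[0x08]=0x3d, mem[0x0e]=0xdb

MEM[0x03,0x13,0x1a,0x08,0x0e] = 5f 2a bd 3d db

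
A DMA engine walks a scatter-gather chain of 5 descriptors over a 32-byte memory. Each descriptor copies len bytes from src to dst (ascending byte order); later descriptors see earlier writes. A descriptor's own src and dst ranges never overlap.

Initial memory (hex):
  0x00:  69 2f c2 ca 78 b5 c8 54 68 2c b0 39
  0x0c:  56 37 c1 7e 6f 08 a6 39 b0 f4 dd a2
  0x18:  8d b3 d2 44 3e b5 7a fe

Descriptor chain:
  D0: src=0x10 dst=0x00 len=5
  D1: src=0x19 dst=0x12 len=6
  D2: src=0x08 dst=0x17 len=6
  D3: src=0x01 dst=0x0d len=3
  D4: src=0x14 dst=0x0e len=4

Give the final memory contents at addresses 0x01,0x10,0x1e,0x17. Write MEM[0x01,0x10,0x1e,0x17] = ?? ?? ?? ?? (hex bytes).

MEM[0x01,0x10,0x1e,0x17] = 08 b5 7a 68

[0] 0x10->0x00 len=5 : 6f 08 a6 39 b0
[1] 0x19->0x12 len=6 : b3 d2 44 3e b5 7a
[2] 0x08->0x17 len=6 : 68 2c b0 39 56 37
[3] 0x01->0x0d len=3 : 08 a6 39
[4] 0x14->0x0e len=4 : 44 3e b5 68
query mem[0x01]=0x08, mem[0x10]=0xb5, mem[0x1e]=0x7a, mem[0x17]=0x68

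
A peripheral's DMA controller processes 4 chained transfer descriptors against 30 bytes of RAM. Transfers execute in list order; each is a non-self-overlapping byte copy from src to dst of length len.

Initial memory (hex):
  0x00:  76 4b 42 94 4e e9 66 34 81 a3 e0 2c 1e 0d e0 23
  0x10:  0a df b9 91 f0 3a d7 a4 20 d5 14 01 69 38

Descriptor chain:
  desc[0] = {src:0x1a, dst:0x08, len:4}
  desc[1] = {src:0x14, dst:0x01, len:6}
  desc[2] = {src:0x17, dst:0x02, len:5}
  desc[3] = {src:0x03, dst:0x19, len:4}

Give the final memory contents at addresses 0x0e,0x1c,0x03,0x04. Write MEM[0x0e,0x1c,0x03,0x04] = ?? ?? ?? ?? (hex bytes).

MEM[0x0e,0x1c,0x03,0x04] = e0 01 20 d5

#0 dst[0x08+4] := {0x14,0x01,0x69,0x38}
#1 dst[0x01+6] := {0xf0,0x3a,0xd7,0xa4,0x20,0xd5}
#2 dst[0x02+5] := {0xa4,0x20,0xd5,0x14,0x01}
#3 dst[0x19+4] := {0x20,0xd5,0x14,0x01}
query mem[0x0e]=0xe0, mem[0x1c]=0x01, mem[0x03]=0x20, mem[0x04]=0xd5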